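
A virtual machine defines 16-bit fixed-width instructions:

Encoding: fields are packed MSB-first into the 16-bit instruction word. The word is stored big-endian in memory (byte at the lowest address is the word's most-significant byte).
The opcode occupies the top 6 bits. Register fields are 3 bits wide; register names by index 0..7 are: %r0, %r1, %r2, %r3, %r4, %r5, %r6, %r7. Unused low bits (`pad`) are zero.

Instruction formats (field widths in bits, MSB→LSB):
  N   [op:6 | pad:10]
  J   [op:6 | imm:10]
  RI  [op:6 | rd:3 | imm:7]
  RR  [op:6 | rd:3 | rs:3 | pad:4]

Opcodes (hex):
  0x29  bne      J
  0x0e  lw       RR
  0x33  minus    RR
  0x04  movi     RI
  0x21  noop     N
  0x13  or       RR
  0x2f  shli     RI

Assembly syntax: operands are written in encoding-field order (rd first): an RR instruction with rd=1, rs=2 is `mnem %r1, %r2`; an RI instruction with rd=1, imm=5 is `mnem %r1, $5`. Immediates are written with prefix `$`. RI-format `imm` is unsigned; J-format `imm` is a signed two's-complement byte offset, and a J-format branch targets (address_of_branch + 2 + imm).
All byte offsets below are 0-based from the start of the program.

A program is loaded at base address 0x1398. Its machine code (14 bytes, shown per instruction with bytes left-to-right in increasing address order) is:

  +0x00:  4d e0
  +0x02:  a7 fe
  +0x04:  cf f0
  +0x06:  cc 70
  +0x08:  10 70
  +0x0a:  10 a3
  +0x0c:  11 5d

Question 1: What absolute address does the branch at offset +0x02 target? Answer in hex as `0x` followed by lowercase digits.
+0x02: a7 fe ⇒ word 0xa7fe (big)
  opcode bits[15:10]=0x29: bne/J
  [9:0] imm=1022 (s10→-2) = $-2
  target = base 0x1398 + off 0x02 + 2 + imm -2 = 0x139a

0x139a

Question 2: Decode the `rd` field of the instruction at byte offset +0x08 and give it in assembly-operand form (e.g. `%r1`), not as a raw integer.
%r0

+0x08: 10 70 ⇒ word 0x1070 (big)
  top 6b → 0x4 → movi [RI]
  rd: (w>>7)&0x7=0x0 → %r0
  imm: (w>>0)&0x7f=0x70 → $112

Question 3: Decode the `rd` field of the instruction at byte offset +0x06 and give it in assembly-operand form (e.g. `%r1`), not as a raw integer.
+0x06: cc 70 ⇒ word 0xcc70 (big)
  top 6b → 0x33 → minus [RR]
  rd@[9:7]=0x0 ⇒ %r0
  rs@[6:4]=0x7 ⇒ %r7

%r0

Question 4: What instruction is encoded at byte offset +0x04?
+0x04: cf f0 ⇒ word 0xcff0 (big)
  opcode bits[15:10]=0x33: minus/RR
  rd: (w>>7)&0x7=0x7 → %r7
  rs: (w>>4)&0x7=0x7 → %r7

minus %r7, %r7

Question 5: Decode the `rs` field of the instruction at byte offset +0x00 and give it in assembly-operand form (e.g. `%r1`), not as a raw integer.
%r6

[00] 4d e0 → 0x4de0
  op=0x4de0>>10=0x13 ⇒ or (RR)
  rd@[9:7]=0x3 ⇒ %r3
  rs@[6:4]=0x6 ⇒ %r6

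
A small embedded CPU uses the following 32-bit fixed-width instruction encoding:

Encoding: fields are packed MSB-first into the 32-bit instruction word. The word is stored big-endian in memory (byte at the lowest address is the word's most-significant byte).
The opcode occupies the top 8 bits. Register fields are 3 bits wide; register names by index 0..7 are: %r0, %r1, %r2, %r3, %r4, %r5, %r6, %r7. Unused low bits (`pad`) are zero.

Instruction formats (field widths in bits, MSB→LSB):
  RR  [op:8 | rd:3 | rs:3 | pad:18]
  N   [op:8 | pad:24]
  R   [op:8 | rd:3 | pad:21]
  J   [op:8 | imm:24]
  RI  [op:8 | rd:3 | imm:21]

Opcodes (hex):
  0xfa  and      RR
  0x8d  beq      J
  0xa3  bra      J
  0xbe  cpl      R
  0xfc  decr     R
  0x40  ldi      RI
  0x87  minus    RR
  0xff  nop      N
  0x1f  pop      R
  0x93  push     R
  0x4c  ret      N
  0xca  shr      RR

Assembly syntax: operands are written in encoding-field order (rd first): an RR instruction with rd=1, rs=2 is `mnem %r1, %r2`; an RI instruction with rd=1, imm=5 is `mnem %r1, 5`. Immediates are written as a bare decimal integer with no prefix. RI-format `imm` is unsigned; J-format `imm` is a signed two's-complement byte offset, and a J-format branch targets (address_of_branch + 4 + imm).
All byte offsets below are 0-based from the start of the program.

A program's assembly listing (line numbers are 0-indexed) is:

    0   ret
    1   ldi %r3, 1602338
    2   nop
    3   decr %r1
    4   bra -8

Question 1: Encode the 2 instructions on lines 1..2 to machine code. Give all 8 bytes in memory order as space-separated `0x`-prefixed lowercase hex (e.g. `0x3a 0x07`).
L1: ldi op=0x40:8|rd=3:3|imm=1602338:21 ⇒ 0x40787322 ⇒ big 40 78 73 22
L2: nop op=0xff:8|pad=0:24 ⇒ 0xff000000 ⇒ big ff 00 00 00

0x40 0x78 0x73 0x22 0xff 0x00 0x00 0x00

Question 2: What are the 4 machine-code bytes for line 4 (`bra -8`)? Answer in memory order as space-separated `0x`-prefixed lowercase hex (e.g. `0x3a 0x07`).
0xa3 0xff 0xff 0xf8

line 4 (bra): pack op=0xa3:8|imm=-8:24 = 0xa3fffff8; big→ a3 ff ff f8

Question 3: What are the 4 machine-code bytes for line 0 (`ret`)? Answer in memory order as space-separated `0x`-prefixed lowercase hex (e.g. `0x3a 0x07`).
line 0 (ret): pack op=0x4c:8|pad=0:24 = 0x4c000000; big→ 4c 00 00 00

0x4c 0x00 0x00 0x00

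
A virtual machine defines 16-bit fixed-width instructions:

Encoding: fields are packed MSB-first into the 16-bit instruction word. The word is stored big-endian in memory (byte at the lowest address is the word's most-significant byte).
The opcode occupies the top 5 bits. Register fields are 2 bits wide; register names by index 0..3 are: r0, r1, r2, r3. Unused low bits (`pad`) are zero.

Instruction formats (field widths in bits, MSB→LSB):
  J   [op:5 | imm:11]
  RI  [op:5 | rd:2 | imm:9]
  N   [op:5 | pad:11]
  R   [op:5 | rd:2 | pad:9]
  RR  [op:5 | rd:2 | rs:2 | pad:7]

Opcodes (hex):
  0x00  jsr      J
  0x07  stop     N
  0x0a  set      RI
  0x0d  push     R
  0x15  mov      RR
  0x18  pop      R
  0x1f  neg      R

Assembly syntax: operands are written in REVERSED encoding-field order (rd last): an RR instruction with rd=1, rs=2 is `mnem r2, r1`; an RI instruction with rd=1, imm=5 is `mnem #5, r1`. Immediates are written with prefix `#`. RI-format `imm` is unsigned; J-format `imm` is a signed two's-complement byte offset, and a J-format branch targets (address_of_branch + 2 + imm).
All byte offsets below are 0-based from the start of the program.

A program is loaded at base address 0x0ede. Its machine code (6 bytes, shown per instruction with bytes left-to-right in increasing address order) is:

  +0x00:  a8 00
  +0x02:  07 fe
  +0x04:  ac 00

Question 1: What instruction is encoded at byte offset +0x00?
mov r0, r0

+0x00: a8 00 ⇒ word 0xa800 (big)
  opcode bits[15:11]=0x15: mov/RR
  [10:9] rd=0 = r0
  [8:7] rs=0 = r0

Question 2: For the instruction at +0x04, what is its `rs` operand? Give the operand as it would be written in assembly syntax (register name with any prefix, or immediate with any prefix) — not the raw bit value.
off 0x04: read ac 00 as big → 0xac00
  opcode bits[15:11]=0x15: mov/RR
  rd@[10:9]=0x2 ⇒ r2
  rs@[8:7]=0x0 ⇒ r0

r0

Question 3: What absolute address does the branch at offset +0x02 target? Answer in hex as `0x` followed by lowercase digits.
0x0ee0

+0x02: 07 fe ⇒ word 0x07fe (big)
  opcode bits[15:11]=0x0: jsr/J
  imm: (w>>0)&0x7ff=0x7fe (s11→-2) → #-2
  target = base 0x0ede + off 0x02 + 2 + imm -2 = 0x0ee0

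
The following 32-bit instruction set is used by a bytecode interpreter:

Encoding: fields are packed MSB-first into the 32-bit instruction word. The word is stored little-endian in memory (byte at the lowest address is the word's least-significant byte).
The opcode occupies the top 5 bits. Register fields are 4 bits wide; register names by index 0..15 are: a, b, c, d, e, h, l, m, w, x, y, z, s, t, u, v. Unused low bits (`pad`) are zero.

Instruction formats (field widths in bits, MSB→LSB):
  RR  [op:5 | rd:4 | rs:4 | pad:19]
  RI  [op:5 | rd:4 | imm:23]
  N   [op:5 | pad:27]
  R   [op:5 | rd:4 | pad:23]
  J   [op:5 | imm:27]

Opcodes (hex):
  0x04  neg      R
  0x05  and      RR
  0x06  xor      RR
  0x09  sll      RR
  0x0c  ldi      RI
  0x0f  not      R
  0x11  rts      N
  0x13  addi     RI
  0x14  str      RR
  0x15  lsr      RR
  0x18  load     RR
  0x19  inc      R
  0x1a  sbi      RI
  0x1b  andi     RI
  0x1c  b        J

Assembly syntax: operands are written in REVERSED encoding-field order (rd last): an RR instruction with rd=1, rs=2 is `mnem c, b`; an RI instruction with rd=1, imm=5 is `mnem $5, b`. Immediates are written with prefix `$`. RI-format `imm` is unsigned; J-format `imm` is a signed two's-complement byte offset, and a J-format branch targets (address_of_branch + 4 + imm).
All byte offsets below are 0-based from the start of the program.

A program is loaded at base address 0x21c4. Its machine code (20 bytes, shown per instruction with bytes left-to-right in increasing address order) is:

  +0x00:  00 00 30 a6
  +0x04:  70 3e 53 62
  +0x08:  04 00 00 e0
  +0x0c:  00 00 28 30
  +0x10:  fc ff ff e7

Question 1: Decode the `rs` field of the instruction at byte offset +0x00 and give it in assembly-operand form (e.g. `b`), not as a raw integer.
l

off 0x00: read 00 00 30 a6 as little → 0xa6300000
  op=0xa6300000>>27=0x14 ⇒ str (RR)
  rd@[26:23]=0xc ⇒ s
  rs@[22:19]=0x6 ⇒ l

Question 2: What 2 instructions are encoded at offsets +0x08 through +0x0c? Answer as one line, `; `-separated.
b $4; xor h, a

off 0x08: read 04 00 00 e0 as little → 0xe0000004
  opcode bits[31:27]=0x1c: b/J
  imm@[26:0]=0x4 ⇒ $4
off 0x0c: read 00 00 28 30 as little → 0x30280000
  opcode bits[31:27]=0x6: xor/RR
  rd@[26:23]=0x0 ⇒ a
  rs@[22:19]=0x5 ⇒ h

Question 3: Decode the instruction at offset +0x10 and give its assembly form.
b $-4

@+10  little-endian(fc ff ff e7) = 0xe7fffffc
  top 5b → 0x1c → b [J]
  imm: (w>>0)&0x7ffffff=0x7fffffc (s27→-4) → $-4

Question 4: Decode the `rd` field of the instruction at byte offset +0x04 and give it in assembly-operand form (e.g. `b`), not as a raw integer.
off 0x04: read 70 3e 53 62 as little → 0x62533e70
  opcode bits[31:27]=0xc: ldi/RI
  rd@[26:23]=0x4 ⇒ e
  imm@[22:0]=0x533e70 ⇒ $5455472

e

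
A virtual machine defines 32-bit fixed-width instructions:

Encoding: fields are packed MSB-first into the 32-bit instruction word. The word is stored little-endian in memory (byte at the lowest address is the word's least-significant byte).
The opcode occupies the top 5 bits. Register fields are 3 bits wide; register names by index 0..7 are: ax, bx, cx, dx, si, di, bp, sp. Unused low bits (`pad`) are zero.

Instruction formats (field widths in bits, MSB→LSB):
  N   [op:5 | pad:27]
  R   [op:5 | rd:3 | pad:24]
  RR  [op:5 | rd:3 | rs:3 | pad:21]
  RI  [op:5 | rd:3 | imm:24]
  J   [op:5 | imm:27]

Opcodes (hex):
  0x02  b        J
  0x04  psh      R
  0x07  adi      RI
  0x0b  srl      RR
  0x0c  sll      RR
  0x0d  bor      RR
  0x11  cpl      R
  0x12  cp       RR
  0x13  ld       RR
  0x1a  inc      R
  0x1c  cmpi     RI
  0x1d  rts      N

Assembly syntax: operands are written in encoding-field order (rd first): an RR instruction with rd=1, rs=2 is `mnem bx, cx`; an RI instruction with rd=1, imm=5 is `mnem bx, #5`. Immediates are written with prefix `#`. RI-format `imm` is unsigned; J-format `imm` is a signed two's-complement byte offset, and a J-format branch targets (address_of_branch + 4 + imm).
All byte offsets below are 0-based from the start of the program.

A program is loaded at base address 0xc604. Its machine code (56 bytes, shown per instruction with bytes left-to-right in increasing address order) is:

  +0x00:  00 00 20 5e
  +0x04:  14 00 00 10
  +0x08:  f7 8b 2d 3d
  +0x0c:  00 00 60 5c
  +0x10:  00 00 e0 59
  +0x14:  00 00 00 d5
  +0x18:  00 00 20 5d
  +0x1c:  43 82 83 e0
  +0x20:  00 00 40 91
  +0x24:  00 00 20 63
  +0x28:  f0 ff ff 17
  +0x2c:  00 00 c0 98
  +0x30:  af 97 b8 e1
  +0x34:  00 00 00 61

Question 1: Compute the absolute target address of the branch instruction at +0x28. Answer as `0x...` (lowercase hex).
@+28  little-endian(f0 ff ff 17) = 0x17fffff0
  opcode bits[31:27]=0x2: b/J
  [26:0] imm=134217712 (s27→-16) = #-16
  target = base 0xc604 + off 0x28 + 4 + imm -16 = 0xc620

0xc620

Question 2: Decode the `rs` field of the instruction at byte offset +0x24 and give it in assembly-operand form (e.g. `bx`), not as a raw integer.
+0x24: 00 00 20 63 ⇒ word 0x63200000 (little)
  top 5b → 0xc → sll [RR]
  [26:24] rd=3 = dx
  [23:21] rs=1 = bx

bx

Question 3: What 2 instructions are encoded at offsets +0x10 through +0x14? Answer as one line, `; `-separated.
off 0x10: read 00 00 e0 59 as little → 0x59e00000
  op=0x59e00000>>27=0xb ⇒ srl (RR)
  rd: (w>>24)&0x7=0x1 → bx
  rs: (w>>21)&0x7=0x7 → sp
off 0x14: read 00 00 00 d5 as little → 0xd5000000
  op=0xd5000000>>27=0x1a ⇒ inc (R)
  rd: (w>>24)&0x7=0x5 → di

srl bx, sp; inc di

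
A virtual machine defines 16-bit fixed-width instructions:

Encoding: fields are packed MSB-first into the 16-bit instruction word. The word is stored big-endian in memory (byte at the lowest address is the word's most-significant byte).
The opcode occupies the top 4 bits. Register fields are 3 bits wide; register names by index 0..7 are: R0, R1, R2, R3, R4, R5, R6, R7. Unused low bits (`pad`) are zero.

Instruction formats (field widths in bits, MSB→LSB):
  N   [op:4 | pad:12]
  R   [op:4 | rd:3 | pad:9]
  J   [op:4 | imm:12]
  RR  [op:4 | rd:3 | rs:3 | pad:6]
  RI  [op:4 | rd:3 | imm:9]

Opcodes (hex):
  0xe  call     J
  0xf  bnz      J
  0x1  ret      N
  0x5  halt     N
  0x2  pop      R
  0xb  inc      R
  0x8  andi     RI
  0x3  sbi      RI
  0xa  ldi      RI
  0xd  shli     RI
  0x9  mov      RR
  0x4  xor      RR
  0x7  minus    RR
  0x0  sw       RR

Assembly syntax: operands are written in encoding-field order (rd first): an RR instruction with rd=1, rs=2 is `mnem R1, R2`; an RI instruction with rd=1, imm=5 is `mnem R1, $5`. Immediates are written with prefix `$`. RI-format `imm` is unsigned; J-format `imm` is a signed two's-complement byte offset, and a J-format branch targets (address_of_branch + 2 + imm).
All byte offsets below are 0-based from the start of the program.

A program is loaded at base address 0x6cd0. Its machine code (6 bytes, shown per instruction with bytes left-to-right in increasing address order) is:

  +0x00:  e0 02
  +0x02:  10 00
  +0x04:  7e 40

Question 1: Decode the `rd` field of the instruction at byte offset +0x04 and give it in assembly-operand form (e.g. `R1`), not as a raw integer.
+0x04: 7e 40 ⇒ word 0x7e40 (big)
  op=0x7e40>>12=0x7 ⇒ minus (RR)
  [11:9] rd=7 = R7
  [8:6] rs=1 = R1

R7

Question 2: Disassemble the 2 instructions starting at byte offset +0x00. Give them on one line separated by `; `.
call $2; ret

off 0x00: read e0 02 as big → 0xe002
  op=0xe002>>12=0xe ⇒ call (J)
  imm@[11:0]=0x2 ⇒ $2
off 0x02: read 10 00 as big → 0x1000
  op=0x1000>>12=0x1 ⇒ ret (N)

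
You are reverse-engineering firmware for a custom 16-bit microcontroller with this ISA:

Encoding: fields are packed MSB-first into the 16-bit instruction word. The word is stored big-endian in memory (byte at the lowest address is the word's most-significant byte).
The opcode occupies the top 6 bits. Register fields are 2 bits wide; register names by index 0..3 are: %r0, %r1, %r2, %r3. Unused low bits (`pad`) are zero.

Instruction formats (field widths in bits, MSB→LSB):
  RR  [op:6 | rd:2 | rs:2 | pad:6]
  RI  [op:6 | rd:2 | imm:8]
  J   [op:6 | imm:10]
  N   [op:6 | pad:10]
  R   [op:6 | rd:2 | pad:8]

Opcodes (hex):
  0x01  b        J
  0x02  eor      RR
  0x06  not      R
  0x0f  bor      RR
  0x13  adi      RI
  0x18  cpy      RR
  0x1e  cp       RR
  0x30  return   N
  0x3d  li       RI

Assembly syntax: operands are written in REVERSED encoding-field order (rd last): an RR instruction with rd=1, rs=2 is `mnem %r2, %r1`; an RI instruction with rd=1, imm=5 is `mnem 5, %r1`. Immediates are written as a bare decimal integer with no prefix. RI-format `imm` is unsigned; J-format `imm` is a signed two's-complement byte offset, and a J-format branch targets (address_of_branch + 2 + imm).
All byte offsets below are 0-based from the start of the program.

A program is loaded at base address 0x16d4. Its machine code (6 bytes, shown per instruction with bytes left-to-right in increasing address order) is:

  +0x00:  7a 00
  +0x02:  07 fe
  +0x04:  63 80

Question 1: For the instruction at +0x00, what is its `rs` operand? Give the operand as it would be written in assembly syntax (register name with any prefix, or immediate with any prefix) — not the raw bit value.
%r0

@+00  big-endian(7a 00) = 0x7a00
  top 6b → 0x1e → cp [RR]
  rd: (w>>8)&0x3=0x2 → %r2
  rs: (w>>6)&0x3=0x0 → %r0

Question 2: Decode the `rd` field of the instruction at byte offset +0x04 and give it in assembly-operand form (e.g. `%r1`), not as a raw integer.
%r3

off 0x04: read 63 80 as big → 0x6380
  opcode bits[15:10]=0x18: cpy/RR
  [9:8] rd=3 = %r3
  [7:6] rs=2 = %r2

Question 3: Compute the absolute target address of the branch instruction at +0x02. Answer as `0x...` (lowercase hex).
0x16d6

off 0x02: read 07 fe as big → 0x07fe
  top 6b → 0x1 → b [J]
  imm: (w>>0)&0x3ff=0x3fe (s10→-2) → -2
  target = base 0x16d4 + off 0x02 + 2 + imm -2 = 0x16d6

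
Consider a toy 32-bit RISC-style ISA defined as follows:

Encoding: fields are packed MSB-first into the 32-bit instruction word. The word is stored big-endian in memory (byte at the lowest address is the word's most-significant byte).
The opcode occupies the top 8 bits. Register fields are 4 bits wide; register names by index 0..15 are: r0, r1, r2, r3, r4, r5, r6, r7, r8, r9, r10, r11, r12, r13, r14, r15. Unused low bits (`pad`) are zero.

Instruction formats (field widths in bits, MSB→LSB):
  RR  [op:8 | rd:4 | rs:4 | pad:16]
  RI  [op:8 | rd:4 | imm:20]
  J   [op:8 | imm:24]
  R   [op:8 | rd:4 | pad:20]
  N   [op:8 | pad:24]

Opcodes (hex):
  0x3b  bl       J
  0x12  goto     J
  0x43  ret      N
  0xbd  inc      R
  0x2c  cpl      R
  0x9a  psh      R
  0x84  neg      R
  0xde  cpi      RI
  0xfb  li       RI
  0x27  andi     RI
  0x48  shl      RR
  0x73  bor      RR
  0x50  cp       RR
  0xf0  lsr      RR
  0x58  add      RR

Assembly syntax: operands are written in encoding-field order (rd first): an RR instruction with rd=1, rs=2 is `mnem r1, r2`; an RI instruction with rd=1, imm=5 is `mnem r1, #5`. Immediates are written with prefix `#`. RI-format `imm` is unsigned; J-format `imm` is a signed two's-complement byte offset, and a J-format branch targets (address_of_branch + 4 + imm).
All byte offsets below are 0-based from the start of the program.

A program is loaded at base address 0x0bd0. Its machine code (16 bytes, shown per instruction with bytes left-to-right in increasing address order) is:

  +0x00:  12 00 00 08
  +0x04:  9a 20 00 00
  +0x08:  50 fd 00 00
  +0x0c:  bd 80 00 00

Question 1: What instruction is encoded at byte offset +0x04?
+0x04: 9a 20 00 00 ⇒ word 0x9a200000 (big)
  top 8b → 0x9a → psh [R]
  [23:20] rd=2 = r2

psh r2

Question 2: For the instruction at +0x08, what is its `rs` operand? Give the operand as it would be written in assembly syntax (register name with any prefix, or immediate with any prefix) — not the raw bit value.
r13

+0x08: 50 fd 00 00 ⇒ word 0x50fd0000 (big)
  opcode bits[31:24]=0x50: cp/RR
  rd: (w>>20)&0xf=0xf → r15
  rs: (w>>16)&0xf=0xd → r13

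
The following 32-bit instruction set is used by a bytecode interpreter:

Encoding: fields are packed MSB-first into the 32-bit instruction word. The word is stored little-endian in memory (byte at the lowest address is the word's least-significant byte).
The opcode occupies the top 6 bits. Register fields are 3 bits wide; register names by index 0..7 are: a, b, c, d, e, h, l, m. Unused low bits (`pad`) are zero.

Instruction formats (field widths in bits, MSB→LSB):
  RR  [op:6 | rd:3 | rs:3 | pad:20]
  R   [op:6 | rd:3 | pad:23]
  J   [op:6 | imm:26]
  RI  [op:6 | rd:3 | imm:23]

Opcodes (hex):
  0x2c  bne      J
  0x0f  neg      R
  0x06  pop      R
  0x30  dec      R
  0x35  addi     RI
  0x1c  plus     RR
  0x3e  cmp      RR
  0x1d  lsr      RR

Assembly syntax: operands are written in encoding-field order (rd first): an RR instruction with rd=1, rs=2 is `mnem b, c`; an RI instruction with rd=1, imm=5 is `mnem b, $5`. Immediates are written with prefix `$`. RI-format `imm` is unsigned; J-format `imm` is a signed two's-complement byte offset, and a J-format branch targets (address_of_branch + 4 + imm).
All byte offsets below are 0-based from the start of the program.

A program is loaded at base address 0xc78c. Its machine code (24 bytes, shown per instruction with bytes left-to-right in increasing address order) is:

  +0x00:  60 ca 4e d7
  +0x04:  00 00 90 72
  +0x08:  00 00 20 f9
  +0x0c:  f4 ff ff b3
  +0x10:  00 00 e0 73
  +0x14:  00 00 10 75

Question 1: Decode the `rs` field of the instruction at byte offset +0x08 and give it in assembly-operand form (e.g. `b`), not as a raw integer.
c

off 0x08: read 00 00 20 f9 as little → 0xf9200000
  opcode bits[31:26]=0x3e: cmp/RR
  [25:23] rd=2 = c
  [22:20] rs=2 = c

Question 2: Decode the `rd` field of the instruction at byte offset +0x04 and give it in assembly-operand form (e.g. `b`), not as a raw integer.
off 0x04: read 00 00 90 72 as little → 0x72900000
  op=0x72900000>>26=0x1c ⇒ plus (RR)
  rd: (w>>23)&0x7=0x5 → h
  rs: (w>>20)&0x7=0x1 → b

h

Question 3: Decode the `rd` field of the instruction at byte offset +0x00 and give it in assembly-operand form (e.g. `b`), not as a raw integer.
l

[00] 60 ca 4e d7 → 0xd74eca60
  op=0xd74eca60>>26=0x35 ⇒ addi (RI)
  rd@[25:23]=0x6 ⇒ l
  imm@[22:0]=0x4eca60 ⇒ $5163616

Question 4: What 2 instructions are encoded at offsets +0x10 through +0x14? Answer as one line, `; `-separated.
@+10  little-endian(00 00 e0 73) = 0x73e00000
  opcode bits[31:26]=0x1c: plus/RR
  rd: (w>>23)&0x7=0x7 → m
  rs: (w>>20)&0x7=0x6 → l
@+14  little-endian(00 00 10 75) = 0x75100000
  opcode bits[31:26]=0x1d: lsr/RR
  rd: (w>>23)&0x7=0x2 → c
  rs: (w>>20)&0x7=0x1 → b

plus m, l; lsr c, b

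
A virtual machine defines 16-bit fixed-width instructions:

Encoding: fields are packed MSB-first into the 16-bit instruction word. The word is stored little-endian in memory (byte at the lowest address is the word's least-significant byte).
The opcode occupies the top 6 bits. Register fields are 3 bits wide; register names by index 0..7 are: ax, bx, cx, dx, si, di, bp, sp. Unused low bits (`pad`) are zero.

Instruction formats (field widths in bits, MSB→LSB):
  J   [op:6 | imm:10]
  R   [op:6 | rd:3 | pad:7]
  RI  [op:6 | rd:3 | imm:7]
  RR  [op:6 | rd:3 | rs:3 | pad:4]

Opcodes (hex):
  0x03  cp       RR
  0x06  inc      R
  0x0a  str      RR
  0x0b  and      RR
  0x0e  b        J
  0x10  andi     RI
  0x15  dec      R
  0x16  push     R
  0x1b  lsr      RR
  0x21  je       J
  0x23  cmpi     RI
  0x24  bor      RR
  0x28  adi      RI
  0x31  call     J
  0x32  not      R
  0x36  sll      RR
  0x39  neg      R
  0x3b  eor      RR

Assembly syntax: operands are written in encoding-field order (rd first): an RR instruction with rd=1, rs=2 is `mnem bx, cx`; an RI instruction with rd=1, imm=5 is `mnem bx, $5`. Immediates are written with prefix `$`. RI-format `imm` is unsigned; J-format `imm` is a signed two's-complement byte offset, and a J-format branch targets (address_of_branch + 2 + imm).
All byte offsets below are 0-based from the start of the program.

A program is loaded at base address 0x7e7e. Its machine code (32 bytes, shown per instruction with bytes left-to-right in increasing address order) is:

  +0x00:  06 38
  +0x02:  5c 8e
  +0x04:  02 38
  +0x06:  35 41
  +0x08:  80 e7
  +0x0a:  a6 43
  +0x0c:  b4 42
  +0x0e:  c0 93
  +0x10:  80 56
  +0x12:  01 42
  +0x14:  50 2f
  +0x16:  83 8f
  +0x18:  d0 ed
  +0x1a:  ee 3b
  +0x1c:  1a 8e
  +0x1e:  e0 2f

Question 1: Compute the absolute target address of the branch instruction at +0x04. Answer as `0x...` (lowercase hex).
0x7e86

+0x04: 02 38 ⇒ word 0x3802 (little)
  op=0x3802>>10=0xe ⇒ b (J)
  [9:0] imm=2 = $2
  target = base 0x7e7e + off 0x04 + 2 + imm 2 = 0x7e86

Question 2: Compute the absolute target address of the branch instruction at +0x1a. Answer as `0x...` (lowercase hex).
[1a] ee 3b → 0x3bee
  op=0x3bee>>10=0xe ⇒ b (J)
  imm: (w>>0)&0x3ff=0x3ee (s10→-18) → $-18
  target = base 0x7e7e + off 0x1a + 2 + imm -18 = 0x7e88

0x7e88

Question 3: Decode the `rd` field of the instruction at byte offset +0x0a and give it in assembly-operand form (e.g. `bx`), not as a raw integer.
[0a] a6 43 → 0x43a6
  top 6b → 0x10 → andi [RI]
  [9:7] rd=7 = sp
  [6:0] imm=38 = $38

sp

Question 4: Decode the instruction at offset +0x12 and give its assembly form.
off 0x12: read 01 42 as little → 0x4201
  top 6b → 0x10 → andi [RI]
  rd: (w>>7)&0x7=0x4 → si
  imm: (w>>0)&0x7f=0x1 → $1

andi si, $1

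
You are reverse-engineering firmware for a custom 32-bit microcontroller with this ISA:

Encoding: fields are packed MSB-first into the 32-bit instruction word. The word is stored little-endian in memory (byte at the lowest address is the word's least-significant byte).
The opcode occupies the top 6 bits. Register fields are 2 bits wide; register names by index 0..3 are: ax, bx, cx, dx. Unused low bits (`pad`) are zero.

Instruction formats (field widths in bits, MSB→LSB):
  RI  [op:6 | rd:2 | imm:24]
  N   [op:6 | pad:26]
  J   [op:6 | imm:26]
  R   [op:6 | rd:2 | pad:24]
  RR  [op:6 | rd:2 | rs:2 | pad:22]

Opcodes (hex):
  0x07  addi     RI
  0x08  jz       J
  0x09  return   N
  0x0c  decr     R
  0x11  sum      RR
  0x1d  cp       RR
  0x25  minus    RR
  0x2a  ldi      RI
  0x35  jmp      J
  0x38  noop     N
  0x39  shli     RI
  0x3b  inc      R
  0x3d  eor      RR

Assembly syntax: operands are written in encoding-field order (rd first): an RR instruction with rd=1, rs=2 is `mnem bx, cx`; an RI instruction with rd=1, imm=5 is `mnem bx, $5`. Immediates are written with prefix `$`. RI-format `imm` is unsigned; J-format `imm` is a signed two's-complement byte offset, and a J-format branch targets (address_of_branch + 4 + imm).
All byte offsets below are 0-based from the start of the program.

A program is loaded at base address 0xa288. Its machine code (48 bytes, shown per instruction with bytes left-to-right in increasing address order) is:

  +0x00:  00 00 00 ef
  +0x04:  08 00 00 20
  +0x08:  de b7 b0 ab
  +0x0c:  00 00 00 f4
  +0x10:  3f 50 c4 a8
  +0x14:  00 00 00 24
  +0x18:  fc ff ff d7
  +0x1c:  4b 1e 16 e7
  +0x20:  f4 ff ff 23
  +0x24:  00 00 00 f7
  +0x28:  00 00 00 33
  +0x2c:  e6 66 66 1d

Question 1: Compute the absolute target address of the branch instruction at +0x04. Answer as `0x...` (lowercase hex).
[04] 08 00 00 20 → 0x20000008
  opcode bits[31:26]=0x8: jz/J
  imm@[25:0]=0x8 ⇒ $8
  target = base 0xa288 + off 0x04 + 4 + imm 8 = 0xa298

0xa298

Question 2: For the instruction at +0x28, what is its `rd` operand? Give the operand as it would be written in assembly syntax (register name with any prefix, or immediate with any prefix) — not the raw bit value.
[28] 00 00 00 33 → 0x33000000
  op=0x33000000>>26=0xc ⇒ decr (R)
  rd@[25:24]=0x3 ⇒ dx

dx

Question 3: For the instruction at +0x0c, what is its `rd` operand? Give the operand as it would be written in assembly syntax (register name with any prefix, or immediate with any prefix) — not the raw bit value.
[0c] 00 00 00 f4 → 0xf4000000
  op=0xf4000000>>26=0x3d ⇒ eor (RR)
  rd: (w>>24)&0x3=0x0 → ax
  rs: (w>>22)&0x3=0x0 → ax

ax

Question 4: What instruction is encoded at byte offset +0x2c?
addi bx, $6711014

[2c] e6 66 66 1d → 0x1d6666e6
  opcode bits[31:26]=0x7: addi/RI
  rd@[25:24]=0x1 ⇒ bx
  imm@[23:0]=0x6666e6 ⇒ $6711014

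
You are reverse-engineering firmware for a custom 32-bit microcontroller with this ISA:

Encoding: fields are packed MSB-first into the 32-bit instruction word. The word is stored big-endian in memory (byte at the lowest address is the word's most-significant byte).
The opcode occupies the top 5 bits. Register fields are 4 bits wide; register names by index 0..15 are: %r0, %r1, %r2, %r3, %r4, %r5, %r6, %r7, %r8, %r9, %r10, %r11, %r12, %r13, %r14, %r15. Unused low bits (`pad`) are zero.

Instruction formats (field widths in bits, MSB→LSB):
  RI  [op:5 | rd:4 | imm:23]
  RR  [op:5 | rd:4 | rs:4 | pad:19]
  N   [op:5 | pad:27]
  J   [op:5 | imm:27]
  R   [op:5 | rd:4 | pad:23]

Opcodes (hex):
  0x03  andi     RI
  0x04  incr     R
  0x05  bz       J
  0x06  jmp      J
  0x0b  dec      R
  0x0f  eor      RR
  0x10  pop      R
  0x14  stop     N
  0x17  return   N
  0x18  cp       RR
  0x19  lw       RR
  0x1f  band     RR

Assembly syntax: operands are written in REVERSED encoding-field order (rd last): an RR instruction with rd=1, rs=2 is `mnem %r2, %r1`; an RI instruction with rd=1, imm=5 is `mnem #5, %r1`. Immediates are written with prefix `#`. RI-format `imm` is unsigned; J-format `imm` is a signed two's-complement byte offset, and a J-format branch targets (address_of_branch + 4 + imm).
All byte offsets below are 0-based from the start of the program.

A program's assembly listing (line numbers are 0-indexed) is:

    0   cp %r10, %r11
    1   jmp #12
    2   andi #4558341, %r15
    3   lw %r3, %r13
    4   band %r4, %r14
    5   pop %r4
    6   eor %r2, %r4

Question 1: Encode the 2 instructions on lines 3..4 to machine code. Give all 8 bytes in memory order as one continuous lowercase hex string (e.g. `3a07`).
line 3 (lw): pack op=0x19:5|rd=13:4|rs=3:4|pad=0:19 = 0xce980000; big→ ce 98 00 00
line 4 (band): pack op=0x1f:5|rd=14:4|rs=4:4|pad=0:19 = 0xff200000; big→ ff 20 00 00

ce980000ff200000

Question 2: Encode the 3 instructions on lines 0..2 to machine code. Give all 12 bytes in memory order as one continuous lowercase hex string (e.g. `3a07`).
line 0 (cp): pack op=0x18:5|rd=11:4|rs=10:4|pad=0:19 = 0xc5d00000; big→ c5 d0 00 00
line 1 (jmp): pack op=0x6:5|imm=12:27 = 0x3000000c; big→ 30 00 00 0c
line 2 (andi): pack op=0x3:5|rd=15:4|imm=4558341:23 = 0x1fc58e05; big→ 1f c5 8e 05

c5d000003000000c1fc58e05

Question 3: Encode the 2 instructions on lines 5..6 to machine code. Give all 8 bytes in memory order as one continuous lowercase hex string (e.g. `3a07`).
820000007a100000

L5: pop op=0x10:5|rd=4:4|pad=0:23 ⇒ 0x82000000 ⇒ big 82 00 00 00
L6: eor op=0xf:5|rd=4:4|rs=2:4|pad=0:19 ⇒ 0x7a100000 ⇒ big 7a 10 00 00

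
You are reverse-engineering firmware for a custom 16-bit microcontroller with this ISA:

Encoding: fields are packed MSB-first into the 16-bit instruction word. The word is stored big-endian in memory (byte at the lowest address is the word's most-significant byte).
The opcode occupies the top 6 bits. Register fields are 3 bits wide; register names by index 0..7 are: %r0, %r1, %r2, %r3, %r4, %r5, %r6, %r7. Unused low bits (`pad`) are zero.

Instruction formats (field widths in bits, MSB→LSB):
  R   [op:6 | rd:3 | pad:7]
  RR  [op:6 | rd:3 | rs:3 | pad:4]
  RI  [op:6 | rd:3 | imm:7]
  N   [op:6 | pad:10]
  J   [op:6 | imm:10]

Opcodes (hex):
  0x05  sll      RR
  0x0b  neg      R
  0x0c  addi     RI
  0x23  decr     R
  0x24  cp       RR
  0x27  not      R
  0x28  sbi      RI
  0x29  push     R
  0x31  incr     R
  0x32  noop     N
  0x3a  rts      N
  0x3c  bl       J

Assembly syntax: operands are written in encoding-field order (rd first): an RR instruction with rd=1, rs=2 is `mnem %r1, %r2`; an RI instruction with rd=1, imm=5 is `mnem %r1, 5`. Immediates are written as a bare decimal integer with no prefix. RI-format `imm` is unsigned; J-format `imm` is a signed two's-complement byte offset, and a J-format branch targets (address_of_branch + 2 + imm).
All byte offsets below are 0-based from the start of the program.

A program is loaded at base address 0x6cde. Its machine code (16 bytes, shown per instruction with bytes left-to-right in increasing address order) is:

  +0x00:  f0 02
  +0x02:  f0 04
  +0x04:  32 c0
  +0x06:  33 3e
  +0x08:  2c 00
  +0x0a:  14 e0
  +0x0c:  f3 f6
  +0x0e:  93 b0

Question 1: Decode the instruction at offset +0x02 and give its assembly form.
bl 4

off 0x02: read f0 04 as big → 0xf004
  op=0xf004>>10=0x3c ⇒ bl (J)
  imm@[9:0]=0x4 ⇒ 4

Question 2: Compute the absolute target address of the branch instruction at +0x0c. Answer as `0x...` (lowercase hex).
[0c] f3 f6 → 0xf3f6
  opcode bits[15:10]=0x3c: bl/J
  imm@[9:0]=0x3f6 (s10→-10) ⇒ -10
  target = base 0x6cde + off 0x0c + 2 + imm -10 = 0x6ce2

0x6ce2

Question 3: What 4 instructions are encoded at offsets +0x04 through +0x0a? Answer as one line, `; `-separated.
@+04  big-endian(32 c0) = 0x32c0
  op=0x32c0>>10=0xc ⇒ addi (RI)
  rd: (w>>7)&0x7=0x5 → %r5
  imm: (w>>0)&0x7f=0x40 → 64
@+06  big-endian(33 3e) = 0x333e
  op=0x333e>>10=0xc ⇒ addi (RI)
  rd: (w>>7)&0x7=0x6 → %r6
  imm: (w>>0)&0x7f=0x3e → 62
@+08  big-endian(2c 00) = 0x2c00
  op=0x2c00>>10=0xb ⇒ neg (R)
  rd: (w>>7)&0x7=0x0 → %r0
@+0a  big-endian(14 e0) = 0x14e0
  op=0x14e0>>10=0x5 ⇒ sll (RR)
  rd: (w>>7)&0x7=0x1 → %r1
  rs: (w>>4)&0x7=0x6 → %r6

addi %r5, 64; addi %r6, 62; neg %r0; sll %r1, %r6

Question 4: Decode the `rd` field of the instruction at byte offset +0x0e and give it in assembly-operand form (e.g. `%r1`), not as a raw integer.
@+0e  big-endian(93 b0) = 0x93b0
  top 6b → 0x24 → cp [RR]
  rd: (w>>7)&0x7=0x7 → %r7
  rs: (w>>4)&0x7=0x3 → %r3

%r7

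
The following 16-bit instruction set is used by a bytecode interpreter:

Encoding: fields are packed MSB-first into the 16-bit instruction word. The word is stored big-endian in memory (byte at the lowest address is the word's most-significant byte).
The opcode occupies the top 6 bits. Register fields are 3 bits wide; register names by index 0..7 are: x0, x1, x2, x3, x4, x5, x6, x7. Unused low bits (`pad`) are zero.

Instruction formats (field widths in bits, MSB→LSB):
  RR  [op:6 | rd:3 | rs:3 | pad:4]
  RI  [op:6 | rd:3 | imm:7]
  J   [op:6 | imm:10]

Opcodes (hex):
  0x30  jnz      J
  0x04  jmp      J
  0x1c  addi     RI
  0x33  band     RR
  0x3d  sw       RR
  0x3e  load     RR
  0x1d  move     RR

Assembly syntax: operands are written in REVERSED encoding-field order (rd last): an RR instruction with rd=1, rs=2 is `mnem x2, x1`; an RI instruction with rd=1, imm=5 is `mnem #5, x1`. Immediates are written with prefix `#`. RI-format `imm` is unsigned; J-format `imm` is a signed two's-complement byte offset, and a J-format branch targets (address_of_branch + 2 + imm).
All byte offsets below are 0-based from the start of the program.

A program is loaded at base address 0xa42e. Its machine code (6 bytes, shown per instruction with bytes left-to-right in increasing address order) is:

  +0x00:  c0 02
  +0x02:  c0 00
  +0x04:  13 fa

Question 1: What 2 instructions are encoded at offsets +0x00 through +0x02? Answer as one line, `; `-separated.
jnz #2; jnz #0

+0x00: c0 02 ⇒ word 0xc002 (big)
  opcode bits[15:10]=0x30: jnz/J
  imm@[9:0]=0x2 ⇒ #2
+0x02: c0 00 ⇒ word 0xc000 (big)
  opcode bits[15:10]=0x30: jnz/J
  imm@[9:0]=0x0 ⇒ #0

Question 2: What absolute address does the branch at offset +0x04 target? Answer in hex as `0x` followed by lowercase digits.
0xa42e

+0x04: 13 fa ⇒ word 0x13fa (big)
  top 6b → 0x4 → jmp [J]
  imm@[9:0]=0x3fa (s10→-6) ⇒ #-6
  target = base 0xa42e + off 0x04 + 2 + imm -6 = 0xa42e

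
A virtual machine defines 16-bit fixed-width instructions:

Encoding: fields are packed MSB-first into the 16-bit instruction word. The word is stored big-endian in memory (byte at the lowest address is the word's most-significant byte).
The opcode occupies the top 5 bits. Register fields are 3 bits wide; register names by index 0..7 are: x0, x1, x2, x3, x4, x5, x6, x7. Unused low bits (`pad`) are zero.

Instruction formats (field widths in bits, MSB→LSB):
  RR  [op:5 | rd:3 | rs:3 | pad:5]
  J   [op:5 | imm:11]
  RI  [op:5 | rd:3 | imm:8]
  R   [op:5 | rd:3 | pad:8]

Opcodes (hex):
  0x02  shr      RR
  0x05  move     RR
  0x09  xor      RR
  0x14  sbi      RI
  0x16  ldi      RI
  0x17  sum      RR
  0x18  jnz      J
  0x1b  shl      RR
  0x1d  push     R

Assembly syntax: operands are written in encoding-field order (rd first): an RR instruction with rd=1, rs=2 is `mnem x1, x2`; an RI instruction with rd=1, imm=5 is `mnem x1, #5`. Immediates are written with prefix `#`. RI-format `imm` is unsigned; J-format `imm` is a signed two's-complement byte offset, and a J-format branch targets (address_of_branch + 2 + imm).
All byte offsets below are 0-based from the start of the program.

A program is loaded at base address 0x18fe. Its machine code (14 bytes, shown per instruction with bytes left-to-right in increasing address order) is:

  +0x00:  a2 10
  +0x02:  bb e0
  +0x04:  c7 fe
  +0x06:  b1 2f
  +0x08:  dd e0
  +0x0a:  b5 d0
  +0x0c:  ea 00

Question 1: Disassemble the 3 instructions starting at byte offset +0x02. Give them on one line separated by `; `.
+0x02: bb e0 ⇒ word 0xbbe0 (big)
  op=0xbbe0>>11=0x17 ⇒ sum (RR)
  rd: (w>>8)&0x7=0x3 → x3
  rs: (w>>5)&0x7=0x7 → x7
+0x04: c7 fe ⇒ word 0xc7fe (big)
  op=0xc7fe>>11=0x18 ⇒ jnz (J)
  imm: (w>>0)&0x7ff=0x7fe (s11→-2) → #-2
+0x06: b1 2f ⇒ word 0xb12f (big)
  op=0xb12f>>11=0x16 ⇒ ldi (RI)
  rd: (w>>8)&0x7=0x1 → x1
  imm: (w>>0)&0xff=0x2f → #47

sum x3, x7; jnz #-2; ldi x1, #47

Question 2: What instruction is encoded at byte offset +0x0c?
push x2

[0c] ea 00 → 0xea00
  op=0xea00>>11=0x1d ⇒ push (R)
  rd: (w>>8)&0x7=0x2 → x2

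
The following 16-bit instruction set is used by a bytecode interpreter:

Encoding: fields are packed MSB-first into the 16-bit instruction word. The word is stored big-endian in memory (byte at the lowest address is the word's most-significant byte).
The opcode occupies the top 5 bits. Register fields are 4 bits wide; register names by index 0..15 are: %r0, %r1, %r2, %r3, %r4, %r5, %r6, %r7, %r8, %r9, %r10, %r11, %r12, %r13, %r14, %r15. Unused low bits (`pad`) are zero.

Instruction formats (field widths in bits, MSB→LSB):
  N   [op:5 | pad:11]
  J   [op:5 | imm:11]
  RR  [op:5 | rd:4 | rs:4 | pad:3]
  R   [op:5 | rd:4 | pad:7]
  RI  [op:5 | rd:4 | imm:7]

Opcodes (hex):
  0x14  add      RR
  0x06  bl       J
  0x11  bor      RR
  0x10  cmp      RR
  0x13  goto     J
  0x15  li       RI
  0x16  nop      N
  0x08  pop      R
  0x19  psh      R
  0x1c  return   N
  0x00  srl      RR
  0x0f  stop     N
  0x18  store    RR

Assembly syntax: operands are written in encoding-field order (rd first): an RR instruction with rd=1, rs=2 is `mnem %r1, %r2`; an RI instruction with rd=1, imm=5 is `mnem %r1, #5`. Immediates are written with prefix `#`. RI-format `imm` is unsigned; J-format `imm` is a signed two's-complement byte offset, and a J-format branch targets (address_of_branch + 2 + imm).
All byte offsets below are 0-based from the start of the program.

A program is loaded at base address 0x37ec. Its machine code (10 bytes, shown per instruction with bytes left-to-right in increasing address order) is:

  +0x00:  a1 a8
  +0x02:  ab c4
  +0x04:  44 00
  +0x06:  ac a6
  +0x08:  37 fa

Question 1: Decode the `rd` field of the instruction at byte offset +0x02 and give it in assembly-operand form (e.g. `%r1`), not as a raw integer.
@+02  big-endian(ab c4) = 0xabc4
  opcode bits[15:11]=0x15: li/RI
  rd: (w>>7)&0xf=0x7 → %r7
  imm: (w>>0)&0x7f=0x44 → #68

%r7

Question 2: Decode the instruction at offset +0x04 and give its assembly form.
off 0x04: read 44 00 as big → 0x4400
  op=0x4400>>11=0x8 ⇒ pop (R)
  [10:7] rd=8 = %r8

pop %r8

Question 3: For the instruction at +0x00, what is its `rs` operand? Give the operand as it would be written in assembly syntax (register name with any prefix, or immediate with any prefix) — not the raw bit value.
%r5

+0x00: a1 a8 ⇒ word 0xa1a8 (big)
  top 5b → 0x14 → add [RR]
  [10:7] rd=3 = %r3
  [6:3] rs=5 = %r5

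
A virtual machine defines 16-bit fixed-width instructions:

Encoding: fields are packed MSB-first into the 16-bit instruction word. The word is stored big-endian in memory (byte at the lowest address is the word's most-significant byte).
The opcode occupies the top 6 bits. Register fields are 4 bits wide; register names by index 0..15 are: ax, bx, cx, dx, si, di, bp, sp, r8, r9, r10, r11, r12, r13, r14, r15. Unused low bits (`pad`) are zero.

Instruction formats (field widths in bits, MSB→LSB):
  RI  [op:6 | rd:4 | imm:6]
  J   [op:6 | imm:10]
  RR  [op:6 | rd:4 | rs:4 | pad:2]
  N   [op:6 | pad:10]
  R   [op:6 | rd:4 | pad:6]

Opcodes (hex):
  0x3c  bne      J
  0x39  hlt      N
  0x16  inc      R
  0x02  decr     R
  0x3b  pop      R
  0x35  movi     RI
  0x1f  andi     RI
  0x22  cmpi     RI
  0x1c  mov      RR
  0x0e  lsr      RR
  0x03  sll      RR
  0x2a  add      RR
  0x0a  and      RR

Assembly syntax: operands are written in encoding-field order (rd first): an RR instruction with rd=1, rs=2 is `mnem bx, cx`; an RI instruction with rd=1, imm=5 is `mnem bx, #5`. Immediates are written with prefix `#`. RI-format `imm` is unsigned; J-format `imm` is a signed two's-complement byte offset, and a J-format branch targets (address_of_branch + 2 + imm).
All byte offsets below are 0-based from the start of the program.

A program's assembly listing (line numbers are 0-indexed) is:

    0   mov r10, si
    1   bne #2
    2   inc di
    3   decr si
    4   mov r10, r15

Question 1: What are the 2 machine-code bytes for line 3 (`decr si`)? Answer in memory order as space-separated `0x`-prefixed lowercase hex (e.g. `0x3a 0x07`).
line 3 (decr): pack op=0x2:6|rd=4:4|pad=0:6 = 0x0900; big→ 09 00

0x09 0x00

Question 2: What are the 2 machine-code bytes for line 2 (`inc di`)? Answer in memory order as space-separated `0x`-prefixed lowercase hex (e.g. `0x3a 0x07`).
L2: inc op=0x16:6|rd=5:4|pad=0:6 ⇒ 0x5940 ⇒ big 59 40

0x59 0x40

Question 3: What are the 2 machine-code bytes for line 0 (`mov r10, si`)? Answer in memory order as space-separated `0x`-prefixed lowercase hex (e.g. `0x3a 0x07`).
0x72 0x90

0. mov fields op=0x1c:6|rd=10:4|rs=4:4|pad=0:2 → word 7290h → 72 90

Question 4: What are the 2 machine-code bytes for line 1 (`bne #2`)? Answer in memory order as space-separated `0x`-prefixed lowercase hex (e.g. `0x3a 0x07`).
L1: bne op=0x3c:6|imm=2:10 ⇒ 0xf002 ⇒ big f0 02

0xf0 0x02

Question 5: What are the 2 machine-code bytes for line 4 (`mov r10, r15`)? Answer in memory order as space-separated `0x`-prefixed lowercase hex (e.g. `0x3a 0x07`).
line 4 (mov): pack op=0x1c:6|rd=10:4|rs=15:4|pad=0:2 = 0x72bc; big→ 72 bc

0x72 0xbc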